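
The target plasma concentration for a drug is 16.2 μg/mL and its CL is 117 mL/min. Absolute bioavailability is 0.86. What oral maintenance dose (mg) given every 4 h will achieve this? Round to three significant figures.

Convert clearance: 117 mL/min × 60 min/h ÷ 1000 mL/L = 7.020 L/h
D = CL × Css × τ / F = 7.020 × 16.2 × 4 / 0.86 = 528.9 mg

529 mg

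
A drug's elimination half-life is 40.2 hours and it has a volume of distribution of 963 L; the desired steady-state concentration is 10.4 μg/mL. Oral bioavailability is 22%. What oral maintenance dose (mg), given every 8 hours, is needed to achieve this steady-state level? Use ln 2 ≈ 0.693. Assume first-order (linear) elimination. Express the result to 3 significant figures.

k = 0.693/40.2 = 0.01724 h⁻¹, so CL = k·Vd = 0.01724 × 963.0 = 16.60 L/h
D = CL × Css × τ / F = 16.60 × 10.4 × 8 / 0.22 = 6278 mg

6280 mg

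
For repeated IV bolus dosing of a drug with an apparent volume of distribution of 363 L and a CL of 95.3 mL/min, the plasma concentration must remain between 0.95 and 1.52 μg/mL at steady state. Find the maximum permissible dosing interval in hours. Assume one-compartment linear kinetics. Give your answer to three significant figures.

Convert clearance: 95.3 mL/min × 60 min/h ÷ 1000 mL/L = 5.718 L/h
k = CL / Vd = 5.718 / 363.0 = 0.01575 h⁻¹
Between IV bolus doses, concentration decays as C = C₀·e^(−kτ), so C_peak/C_trough = e^(kτ).
τ_max = ln(C_peak/C_trough) / k = ln(1.52/0.95) / 0.01575 = 0.4700 / 0.01575 = 29.84 h

29.8 h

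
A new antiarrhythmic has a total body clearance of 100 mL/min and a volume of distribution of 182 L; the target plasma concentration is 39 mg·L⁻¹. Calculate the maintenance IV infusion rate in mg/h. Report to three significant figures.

234 mg/h

CL = 100 mL/min = 100 × 0.06 = 6.000 L/h
R₀ = 6.000 × 39 = 234.0 mg/h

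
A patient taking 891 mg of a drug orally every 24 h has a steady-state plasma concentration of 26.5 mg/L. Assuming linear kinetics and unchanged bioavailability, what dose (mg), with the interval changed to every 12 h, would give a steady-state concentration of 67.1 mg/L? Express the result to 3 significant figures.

1130 mg

For first-order elimination, Css ∝ F·D/(CL·τ); F and CL are unchanged, so Css ∝ D/τ.
D₂ = D₁ × (Css,target / Css,current) × (τ₂/τ₁) = 891 × (67.1/26.5) × (12/24) = 1128 mg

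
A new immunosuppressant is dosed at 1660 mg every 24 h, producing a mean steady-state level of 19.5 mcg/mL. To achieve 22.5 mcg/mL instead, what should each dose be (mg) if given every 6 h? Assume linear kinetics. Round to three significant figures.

479 mg

For first-order elimination, Css ∝ F·D/(CL·τ); F and CL are unchanged, so Css ∝ D/τ.
D₂ = D₁ × (Css,target / Css,current) × (τ₂/τ₁) = 1660 × (22.5/19.5) × (6/24) = 478.8 mg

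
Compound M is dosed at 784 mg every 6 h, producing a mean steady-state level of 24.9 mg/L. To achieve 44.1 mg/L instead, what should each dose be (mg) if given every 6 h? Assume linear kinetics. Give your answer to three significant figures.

1390 mg

With linear kinetics, Css is proportional to dose rate (D/τ) at fixed clearance.
D₂ = D₁ × (Css,target / Css,current) = 784 × 44.1/24.9 = 1389 mg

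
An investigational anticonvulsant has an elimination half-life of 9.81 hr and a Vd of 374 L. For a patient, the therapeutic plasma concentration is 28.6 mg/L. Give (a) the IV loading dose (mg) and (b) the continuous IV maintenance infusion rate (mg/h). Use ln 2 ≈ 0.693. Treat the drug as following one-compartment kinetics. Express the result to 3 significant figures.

(a) 10700 mg; (b) 756 mg/h

LD = Vd × C = 374.0 × 28.6 = 10700 mg
CL = 0.693 × Vd / t½ = 0.693 × 374.0 / 9.81 = 26.42 L/h
Infusion rate = CL × Css = 26.42 × 28.6 = 755.6 mg/h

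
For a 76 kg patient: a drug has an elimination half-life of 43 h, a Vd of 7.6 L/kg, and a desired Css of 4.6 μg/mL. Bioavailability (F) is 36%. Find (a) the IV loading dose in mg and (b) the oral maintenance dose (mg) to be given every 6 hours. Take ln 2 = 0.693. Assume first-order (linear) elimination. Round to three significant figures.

Vd = 7.6 L/kg × 76 kg = 577.6 L
LD = Vd × C = 577.6 × 4.6 = 2657 mg
CL = 0.693 × Vd / t½ = 0.693 × 577.6 / 43 = 9.309 L/h
D = CL × Css × τ / F = 9.309 × 4.6 × 6 / 0.36 = 713.7 mg

(a) 2660 mg; (b) 714 mg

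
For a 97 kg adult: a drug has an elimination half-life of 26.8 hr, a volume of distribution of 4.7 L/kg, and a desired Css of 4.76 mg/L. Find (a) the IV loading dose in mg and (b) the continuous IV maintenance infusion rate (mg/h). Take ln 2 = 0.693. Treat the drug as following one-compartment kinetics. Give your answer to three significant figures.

Vd(total) = 97 kg × 4.7 L/kg = 455.9 L
LD = Vd × C = 455.9 × 4.76 = 2170 mg
CL = 0.693 × Vd / t½ = 0.693 × 455.9 / 26.8 = 11.79 L/h
Infusion rate = CL × Css = 11.79 × 4.76 = 56.12 mg/h

(a) 2170 mg; (b) 56.1 mg/h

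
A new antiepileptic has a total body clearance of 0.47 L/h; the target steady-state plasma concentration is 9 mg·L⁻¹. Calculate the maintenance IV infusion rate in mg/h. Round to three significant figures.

4.23 mg/h

At steady state, infusion rate equals elimination rate: rate in = CL × Css.
Infusion rate = CL · Css = 0.4700 L/h × 9 mg/L = 4.230 mg/h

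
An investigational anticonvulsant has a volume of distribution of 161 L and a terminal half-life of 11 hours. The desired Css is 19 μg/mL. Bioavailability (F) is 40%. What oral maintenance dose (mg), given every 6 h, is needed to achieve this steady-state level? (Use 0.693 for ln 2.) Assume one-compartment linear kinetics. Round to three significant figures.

CL = ln 2 · Vd / t½ = 0.693 × 161.0 / 11 = 10.14 L/h
D = CL × Css × τ / F = 10.14 × 19 × 6 / 0.4 = 2890 mg

2890 mg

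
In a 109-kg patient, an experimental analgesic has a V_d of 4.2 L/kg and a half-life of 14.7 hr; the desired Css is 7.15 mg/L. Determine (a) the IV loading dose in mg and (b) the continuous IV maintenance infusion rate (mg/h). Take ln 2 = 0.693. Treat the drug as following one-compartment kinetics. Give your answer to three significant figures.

(a) 3270 mg; (b) 154 mg/h

Vd = 4.2 L/kg × 109 kg = 457.8 L
LD = Vd × C = 457.8 × 7.15 = 3273 mg
CL = 0.693 × Vd / t½ = 0.693 × 457.8 / 14.7 = 21.58 L/h
Infusion rate = CL × Css = 21.58 × 7.15 = 154.3 mg/h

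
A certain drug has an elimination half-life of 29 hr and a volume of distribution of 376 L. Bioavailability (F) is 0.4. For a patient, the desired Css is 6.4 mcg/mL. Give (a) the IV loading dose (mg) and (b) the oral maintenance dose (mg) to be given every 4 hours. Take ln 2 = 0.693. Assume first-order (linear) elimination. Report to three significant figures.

LD = Vd × C = 376.0 × 6.4 = 2406 mg
CL = 0.693 × Vd / t½ = 0.693 × 376.0 / 29 = 8.985 L/h
D = CL × Css × τ / F = 8.985 × 6.4 × 4 / 0.4 = 575.0 mg

(a) 2410 mg; (b) 575 mg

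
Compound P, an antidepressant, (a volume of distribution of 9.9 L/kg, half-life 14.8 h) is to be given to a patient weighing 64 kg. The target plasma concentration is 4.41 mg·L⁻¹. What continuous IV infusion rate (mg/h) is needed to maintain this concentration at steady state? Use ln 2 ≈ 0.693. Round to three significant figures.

131 mg/h

Vd = 9.9 L/kg × 64 kg = 633.6 L
k = 0.693/14.8 = 0.04682 h⁻¹, so CL = k·Vd = 0.04682 × 633.6 = 29.67 L/h
Infusion rate = CL × Css = 29.67 × 4.41 = 130.8 mg/h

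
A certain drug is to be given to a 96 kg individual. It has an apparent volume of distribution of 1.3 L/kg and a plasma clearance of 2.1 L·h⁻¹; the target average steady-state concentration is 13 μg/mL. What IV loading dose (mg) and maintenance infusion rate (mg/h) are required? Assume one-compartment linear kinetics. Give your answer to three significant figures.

(a) 1620 mg; (b) 27.3 mg/h

Vd(total) = 96 kg × 1.3 L/kg = 124.8 L
LD = Vd · C_target = 124.8 × 13 = 1622 mg
Maintenance: replace elimination → rate = CL × Css = 2.100 × 13 = 27.30 mg/h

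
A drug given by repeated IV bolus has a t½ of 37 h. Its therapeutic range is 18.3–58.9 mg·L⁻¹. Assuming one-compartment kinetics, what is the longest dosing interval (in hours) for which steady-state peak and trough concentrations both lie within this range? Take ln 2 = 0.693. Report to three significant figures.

k = 0.693 / t½ = 0.693 / 37 = 0.01873 h⁻¹
Between IV bolus doses, concentration decays as C = C₀·e^(−kτ), so C_peak/C_trough = e^(kτ).
τ_max = ln(C_peak/C_trough) / k = ln(58.9/18.3) / 0.01873 = 1.169 / 0.01873 = 62.41 h

62.4 h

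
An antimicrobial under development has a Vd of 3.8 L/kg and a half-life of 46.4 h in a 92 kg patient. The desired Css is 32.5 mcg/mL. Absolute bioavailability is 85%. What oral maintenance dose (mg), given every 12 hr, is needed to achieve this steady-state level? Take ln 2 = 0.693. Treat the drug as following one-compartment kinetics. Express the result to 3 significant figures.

2400 mg

Vd = 3.8 L/kg × 92 kg = 349.6 L
k = 0.693/46.4 = 0.01494 h⁻¹, so CL = k·Vd = 0.01494 × 349.6 = 5.223 L/h
D = CL × Css × τ / F = 5.223 × 32.5 × 12 / 0.85 = 2396 mg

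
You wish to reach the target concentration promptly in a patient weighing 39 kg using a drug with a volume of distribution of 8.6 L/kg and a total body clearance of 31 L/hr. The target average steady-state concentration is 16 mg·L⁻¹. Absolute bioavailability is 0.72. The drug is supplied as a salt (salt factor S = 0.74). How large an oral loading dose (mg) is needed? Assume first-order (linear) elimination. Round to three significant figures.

Vd = 8.6 L/kg × 39 kg = 335.4 L
LD = Vd × C / F / S = 335.4 × 16.00 / 0.72 / 0.74 = 10070 mg

10100 mg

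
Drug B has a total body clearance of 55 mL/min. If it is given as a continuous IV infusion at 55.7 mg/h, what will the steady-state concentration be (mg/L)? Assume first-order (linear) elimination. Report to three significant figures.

16.9 mg/L

CL = 55 mL/min × 60/1000 = 3.300 L/h
Css = rate / CL = 55.7 / 3.300 = 16.88 mg/L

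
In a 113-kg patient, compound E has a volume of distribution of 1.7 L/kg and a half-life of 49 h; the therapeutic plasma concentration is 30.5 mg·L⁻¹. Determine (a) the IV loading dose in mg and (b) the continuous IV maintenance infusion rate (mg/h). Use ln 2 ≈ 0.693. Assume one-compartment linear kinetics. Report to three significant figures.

Total Vd = 1.7 × 113 = 192.1 L
LD = Vd × C = 192.1 × 30.5 = 5859 mg
CL = 0.693 × Vd / t½ = 0.693 × 192.1 / 49 = 2.717 L/h
Infusion rate = CL × Css = 2.717 × 30.5 = 82.87 mg/h

(a) 5860 mg; (b) 82.9 mg/h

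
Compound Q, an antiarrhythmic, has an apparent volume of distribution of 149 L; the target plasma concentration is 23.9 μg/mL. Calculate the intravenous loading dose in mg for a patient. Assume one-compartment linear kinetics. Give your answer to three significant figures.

LD = Vd × C = 149.0 × 23.90 = 3561 mg

3560 mg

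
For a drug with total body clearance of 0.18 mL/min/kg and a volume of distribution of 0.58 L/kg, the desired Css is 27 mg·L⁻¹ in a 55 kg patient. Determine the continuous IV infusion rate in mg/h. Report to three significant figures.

16.0 mg/h

CL = 0.18 mL/min/kg × 55 kg = 9.900 mL/min = 9.900 × 60/1000 = 0.5940 L/h
Rate = CL × Css = 0.5940 × 27 = 16.04 mg/h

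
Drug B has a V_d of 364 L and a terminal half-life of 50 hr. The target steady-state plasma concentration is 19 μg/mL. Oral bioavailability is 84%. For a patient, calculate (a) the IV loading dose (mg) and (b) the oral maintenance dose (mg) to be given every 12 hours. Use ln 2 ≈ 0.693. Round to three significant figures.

(a) 6920 mg; (b) 1370 mg

LD = Vd × C = 364.0 × 19 = 6916 mg
CL = 0.693 × Vd / t½ = 0.693 × 364.0 / 50 = 5.045 L/h
D = CL × Css × τ / F = 5.045 × 19 × 12 / 0.84 = 1369 mg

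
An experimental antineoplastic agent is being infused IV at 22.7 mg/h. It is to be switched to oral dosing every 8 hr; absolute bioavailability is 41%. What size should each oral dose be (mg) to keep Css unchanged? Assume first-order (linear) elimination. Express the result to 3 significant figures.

To maintain the same Css, the systemic dosing rate must be unchanged: F·D/τ = infusion rate.
D = rate × τ / F = 22.7 × 8 / 0.41 = 442.9 mg

443 mg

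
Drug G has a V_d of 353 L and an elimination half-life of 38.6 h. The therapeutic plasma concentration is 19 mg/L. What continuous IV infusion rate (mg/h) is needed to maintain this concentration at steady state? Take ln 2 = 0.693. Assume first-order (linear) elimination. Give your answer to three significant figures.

k = 0.693/38.6 = 0.01795 h⁻¹, so CL = k·Vd = 0.01795 × 353.0 = 6.336 L/h
Infusion rate = CL × Css = 6.336 × 19 = 120.4 mg/h

120 mg/h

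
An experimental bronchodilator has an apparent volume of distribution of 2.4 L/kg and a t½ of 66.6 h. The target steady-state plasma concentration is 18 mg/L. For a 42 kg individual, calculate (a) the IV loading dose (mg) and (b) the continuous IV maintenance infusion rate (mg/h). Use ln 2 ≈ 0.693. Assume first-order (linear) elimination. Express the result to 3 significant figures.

(a) 1810 mg; (b) 18.9 mg/h

Total Vd = 2.4 × 42 = 100.8 L
LD = Vd × C = 100.8 × 18 = 1814 mg
CL = 0.693 × Vd / t½ = 0.693 × 100.8 / 66.6 = 1.049 L/h
Infusion rate = CL × Css = 1.049 × 18 = 18.88 mg/h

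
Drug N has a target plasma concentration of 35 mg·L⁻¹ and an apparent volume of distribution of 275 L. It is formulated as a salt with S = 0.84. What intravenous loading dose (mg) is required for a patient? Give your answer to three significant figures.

11500 mg

The loading dose fills Vd to the target concentration.
LD = Vd × C / S = 275.0 × 35.00 / 0.84 = 11460 mg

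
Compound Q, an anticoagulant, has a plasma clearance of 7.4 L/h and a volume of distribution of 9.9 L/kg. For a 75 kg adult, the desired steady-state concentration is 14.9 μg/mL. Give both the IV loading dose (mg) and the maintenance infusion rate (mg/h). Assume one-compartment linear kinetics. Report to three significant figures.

Total Vd = 9.9 × 75 = 742.5 L
Loading dose = Vd × C = 742.5 × 14.9 = 11060 mg
Maintenance: replace elimination → rate = CL × Css = 7.400 × 14.9 = 110.3 mg/h

(a) 11100 mg; (b) 110 mg/h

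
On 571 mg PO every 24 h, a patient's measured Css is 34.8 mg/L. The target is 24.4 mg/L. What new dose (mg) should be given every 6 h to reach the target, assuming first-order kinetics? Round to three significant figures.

For first-order elimination, Css ∝ F·D/(CL·τ); F and CL are unchanged, so Css ∝ D/τ.
D₂ = D₁ × (Css,target / Css,current) × (τ₂/τ₁) = 571 × (24.4/34.8) × (6/24) = 100.1 mg

100 mg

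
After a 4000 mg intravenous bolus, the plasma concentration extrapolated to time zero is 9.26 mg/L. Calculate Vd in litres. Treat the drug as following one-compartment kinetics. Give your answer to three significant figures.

Immediately after an IV bolus, C₀ = Dose / Vd, so Vd = Dose / C₀.
Vd = 4000 / 9.26 = 432.0 L

432 L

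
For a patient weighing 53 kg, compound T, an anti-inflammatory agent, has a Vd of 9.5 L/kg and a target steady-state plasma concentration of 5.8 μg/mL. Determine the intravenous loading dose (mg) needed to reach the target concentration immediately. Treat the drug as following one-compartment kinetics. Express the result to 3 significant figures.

2920 mg

Total Vd = 9.5 × 53 = 503.5 L
LD = Vd × C = 503.5 × 5.800 = 2920 mg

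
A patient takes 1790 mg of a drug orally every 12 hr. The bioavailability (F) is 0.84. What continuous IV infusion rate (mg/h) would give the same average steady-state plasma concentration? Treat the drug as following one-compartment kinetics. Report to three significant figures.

125 mg/h

Equivalent systemic input: infusion rate = F·D/τ.
Rate = 0.84 × 1790 / 12 = 125.3 mg/h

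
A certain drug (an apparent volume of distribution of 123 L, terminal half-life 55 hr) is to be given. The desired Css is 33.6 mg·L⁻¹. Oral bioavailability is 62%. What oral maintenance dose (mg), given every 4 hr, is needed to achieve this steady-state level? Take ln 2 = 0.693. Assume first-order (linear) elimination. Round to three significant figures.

336 mg

CL = ln 2 · Vd / t½ = 0.693 × 123.0 / 55 = 1.550 L/h
D = CL × Css × τ / F = 1.550 × 33.6 × 4 / 0.62 = 336.0 mg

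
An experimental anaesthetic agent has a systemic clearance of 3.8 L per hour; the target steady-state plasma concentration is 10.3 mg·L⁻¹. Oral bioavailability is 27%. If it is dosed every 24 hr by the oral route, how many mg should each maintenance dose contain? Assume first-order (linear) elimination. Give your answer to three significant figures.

3480 mg

D = CL × Css × τ / F = 3.800 × 10.3 × 24 / 0.27 = 3479 mg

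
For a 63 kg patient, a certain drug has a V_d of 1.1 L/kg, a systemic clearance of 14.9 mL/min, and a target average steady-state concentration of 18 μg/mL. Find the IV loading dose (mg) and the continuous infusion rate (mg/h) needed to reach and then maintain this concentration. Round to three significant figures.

(a) 1250 mg; (b) 16.1 mg/h

Total Vd = 1.1 × 63 = 69.30 L
LD = Vd · C_target = 69.30 × 18 = 1247 mg
CL = 14.9 mL/min = 14.9 × 0.06 = 0.8940 L/h
Infusion rate = 0.8940 L/h × 18 mg/L = 16.09 mg/h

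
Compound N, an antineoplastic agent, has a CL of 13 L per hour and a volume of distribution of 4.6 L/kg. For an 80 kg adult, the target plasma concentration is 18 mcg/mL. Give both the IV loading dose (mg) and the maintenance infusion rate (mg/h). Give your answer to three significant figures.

(a) 6620 mg; (b) 234 mg/h

Total Vd = 4.6 × 80 = 368.0 L
Loading: fill Vd to C_target → 368.0 L × 18 mg/L = 6624 mg
Infusion rate = 13.00 L/h × 18 mg/L = 234.0 mg/h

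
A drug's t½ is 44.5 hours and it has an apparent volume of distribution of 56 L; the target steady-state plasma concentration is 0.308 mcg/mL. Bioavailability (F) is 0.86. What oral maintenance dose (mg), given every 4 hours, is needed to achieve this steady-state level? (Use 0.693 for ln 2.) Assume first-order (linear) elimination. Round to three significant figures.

1.25 mg

CL = ln 2 · Vd / t½ = 0.693 × 56.00 / 44.5 = 0.8721 L/h
D = CL × Css × τ / F = 0.8721 × 0.308 × 4 / 0.86 = 1.249 mg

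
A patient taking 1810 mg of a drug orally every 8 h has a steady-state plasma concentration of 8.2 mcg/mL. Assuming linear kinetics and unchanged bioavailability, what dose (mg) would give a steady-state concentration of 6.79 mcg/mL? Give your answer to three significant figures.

For first-order elimination, Css ∝ F·D/(CL·τ); F and CL are unchanged, so Css ∝ D/τ.
D₂ = D₁ × (Css,target / Css,current) = 1810 × 6.79/8.2 = 1499 mg

1500 mg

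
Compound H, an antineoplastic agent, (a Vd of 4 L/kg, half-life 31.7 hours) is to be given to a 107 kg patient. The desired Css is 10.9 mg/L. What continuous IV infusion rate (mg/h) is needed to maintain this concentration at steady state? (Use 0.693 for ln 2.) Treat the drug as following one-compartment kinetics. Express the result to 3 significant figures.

102 mg/h

Vd = 4 L/kg × 107 kg = 428.0 L
k = 0.693/31.7 = 0.02186 h⁻¹, so CL = k·Vd = 0.02186 × 428.0 = 9.356 L/h
Infusion rate = CL × Css = 9.356 × 10.9 = 102.0 mg/h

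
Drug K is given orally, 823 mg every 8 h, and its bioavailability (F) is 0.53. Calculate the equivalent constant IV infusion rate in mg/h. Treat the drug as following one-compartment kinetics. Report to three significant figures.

54.5 mg/h

Equivalent systemic input: infusion rate = F·D/τ.
Rate = 0.53 × 823 / 8 = 54.52 mg/h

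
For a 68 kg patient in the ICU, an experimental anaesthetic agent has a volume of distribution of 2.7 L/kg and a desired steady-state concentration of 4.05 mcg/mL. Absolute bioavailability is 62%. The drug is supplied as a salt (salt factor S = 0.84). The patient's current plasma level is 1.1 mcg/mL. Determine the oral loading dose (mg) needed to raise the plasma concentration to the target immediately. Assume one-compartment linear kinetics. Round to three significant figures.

1040 mg

Vd(total) = 68 kg × 2.7 L/kg = 183.6 L
Concentration deficit ΔC = 4.05 − 1.1 = 2.950 mg/L
LD = Vd × ΔC / F / S = 183.6 × 2.950 / 0.62 / 0.84 = 1040 mg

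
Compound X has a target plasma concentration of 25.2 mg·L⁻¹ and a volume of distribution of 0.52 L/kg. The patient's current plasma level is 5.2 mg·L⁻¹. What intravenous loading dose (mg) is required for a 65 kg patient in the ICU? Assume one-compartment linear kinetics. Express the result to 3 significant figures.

676 mg

Vd(total) = 65 kg × 0.52 L/kg = 33.80 L
The loading dose fills Vd to the target concentration.
Concentration deficit ΔC = 25.2 − 5.2 = 20.00 mg/L
LD = Vd × ΔC = 33.80 × 20.00 = 676.0 mg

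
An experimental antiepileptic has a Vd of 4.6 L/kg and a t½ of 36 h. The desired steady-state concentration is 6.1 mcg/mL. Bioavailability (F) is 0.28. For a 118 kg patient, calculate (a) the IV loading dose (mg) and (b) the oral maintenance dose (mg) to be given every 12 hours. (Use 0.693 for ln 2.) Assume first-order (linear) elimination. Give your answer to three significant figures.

Vd = 4.6 L/kg × 118 kg = 542.8 L
LD = Vd × C = 542.8 × 6.1 = 3311 mg
CL = 0.693 × Vd / t½ = 0.693 × 542.8 / 36 = 10.45 L/h
D = CL × Css × τ / F = 10.45 × 6.1 × 12 / 0.28 = 2732 mg

(a) 3310 mg; (b) 2730 mg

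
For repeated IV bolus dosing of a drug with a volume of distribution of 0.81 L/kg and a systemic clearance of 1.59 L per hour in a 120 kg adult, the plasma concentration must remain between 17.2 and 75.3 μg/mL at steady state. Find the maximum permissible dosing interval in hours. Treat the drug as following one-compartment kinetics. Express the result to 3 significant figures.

90.3 h

Vd = 0.81 L/kg × 120 kg = 97.20 L
k = CL / Vd = 1.590 / 97.20 = 0.01636 h⁻¹
Between IV bolus doses, concentration decays as C = C₀·e^(−kτ), so C_peak/C_trough = e^(kτ).
τ_max = ln(C_peak/C_trough) / k = ln(75.3/17.2) / 0.01636 = 1.477 / 0.01636 = 90.28 h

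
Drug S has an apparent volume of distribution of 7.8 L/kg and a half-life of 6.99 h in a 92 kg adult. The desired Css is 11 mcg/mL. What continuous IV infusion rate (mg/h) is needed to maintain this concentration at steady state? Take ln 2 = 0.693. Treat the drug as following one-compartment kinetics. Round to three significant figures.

Total Vd = 7.8 × 92 = 717.6 L
CL = 0.693 × Vd / t½ = 0.693 × 717.6 / 6.99 = 71.14 L/h
Infusion rate = CL × Css = 71.14 × 11 = 782.5 mg/h

783 mg/h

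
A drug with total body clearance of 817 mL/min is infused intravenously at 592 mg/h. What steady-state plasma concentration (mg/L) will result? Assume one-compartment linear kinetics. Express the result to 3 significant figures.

CL = 817 mL/min = 817 × 0.06 = 49.02 L/h
Css = rate / CL = 592 / 49.02 = 12.08 mg/L

12.1 mg/L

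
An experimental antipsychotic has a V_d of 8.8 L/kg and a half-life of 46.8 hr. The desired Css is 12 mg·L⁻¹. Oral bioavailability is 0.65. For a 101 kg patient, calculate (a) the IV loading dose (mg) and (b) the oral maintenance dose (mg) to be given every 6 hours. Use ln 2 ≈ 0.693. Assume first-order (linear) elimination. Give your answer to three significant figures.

Total Vd = 8.8 × 101 = 888.8 L
LD = Vd × C = 888.8 × 12 = 10670 mg
CL = 0.693 × Vd / t½ = 0.693 × 888.8 / 46.8 = 13.16 L/h
D = CL × Css × τ / F = 13.16 × 12 × 6 / 0.65 = 1458 mg

(a) 10700 mg; (b) 1460 mg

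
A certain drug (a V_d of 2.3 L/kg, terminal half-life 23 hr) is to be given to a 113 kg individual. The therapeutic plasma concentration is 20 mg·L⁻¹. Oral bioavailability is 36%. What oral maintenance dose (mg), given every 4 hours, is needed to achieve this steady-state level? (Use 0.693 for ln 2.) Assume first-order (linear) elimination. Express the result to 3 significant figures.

Vd = 2.3 L/kg × 113 kg = 259.9 L
k = 0.693/23 = 0.03013 h⁻¹, so CL = k·Vd = 0.03013 × 259.9 = 7.831 L/h
D = CL × Css × τ / F = 7.831 × 20 × 4 / 0.36 = 1740 mg

1740 mg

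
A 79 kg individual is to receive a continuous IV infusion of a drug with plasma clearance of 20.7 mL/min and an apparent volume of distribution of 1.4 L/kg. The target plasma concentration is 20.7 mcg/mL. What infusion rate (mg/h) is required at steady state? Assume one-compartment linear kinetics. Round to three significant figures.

25.7 mg/h

CL = 20.7 mL/min = 20.7 × 0.06 = 1.242 L/h
At steady state, infusion rate equals elimination rate: rate in = CL × Css.
R₀ = 1.242 × 20.7 = 25.71 mg/h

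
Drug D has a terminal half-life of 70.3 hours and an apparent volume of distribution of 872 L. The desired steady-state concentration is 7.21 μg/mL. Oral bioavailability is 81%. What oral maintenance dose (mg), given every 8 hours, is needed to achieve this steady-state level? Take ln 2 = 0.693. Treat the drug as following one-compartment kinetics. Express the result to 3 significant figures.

612 mg

CL = ln 2 · Vd / t½ = 0.693 × 872.0 / 70.3 = 8.596 L/h
D = CL × Css × τ / F = 8.596 × 7.21 × 8 / 0.81 = 612.1 mg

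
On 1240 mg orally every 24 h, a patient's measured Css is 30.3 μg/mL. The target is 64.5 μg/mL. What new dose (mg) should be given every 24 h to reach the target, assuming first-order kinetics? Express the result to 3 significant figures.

For first-order elimination, Css ∝ F·D/(CL·τ); F and CL are unchanged, so Css ∝ D/τ.
D₂ = D₁ × (Css,target / Css,current) = 1240 × 64.5/30.3 = 2640 mg

2640 mg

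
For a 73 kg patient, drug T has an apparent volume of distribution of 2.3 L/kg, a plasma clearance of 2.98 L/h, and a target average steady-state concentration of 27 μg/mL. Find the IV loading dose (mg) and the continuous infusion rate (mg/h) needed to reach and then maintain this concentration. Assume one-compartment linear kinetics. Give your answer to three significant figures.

(a) 4530 mg; (b) 80.5 mg/h

Total Vd = 2.3 × 73 = 167.9 L
Loading dose = Vd × C = 167.9 × 27 = 4533 mg
Maintenance infusion rate = CL × Css = 2.980 × 27 = 80.46 mg/h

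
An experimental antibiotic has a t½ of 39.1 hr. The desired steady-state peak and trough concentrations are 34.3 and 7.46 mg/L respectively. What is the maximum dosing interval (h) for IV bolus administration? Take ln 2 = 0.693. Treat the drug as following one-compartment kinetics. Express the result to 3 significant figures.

86.1 h

k = 0.693 / t½ = 0.693 / 39.1 = 0.01772 h⁻¹
Between IV bolus doses, concentration decays as C = C₀·e^(−kτ), so C_peak/C_trough = e^(kτ).
τ_max = ln(C_peak/C_trough) / k = ln(34.3/7.46) / 0.01772 = 1.526 / 0.01772 = 86.12 h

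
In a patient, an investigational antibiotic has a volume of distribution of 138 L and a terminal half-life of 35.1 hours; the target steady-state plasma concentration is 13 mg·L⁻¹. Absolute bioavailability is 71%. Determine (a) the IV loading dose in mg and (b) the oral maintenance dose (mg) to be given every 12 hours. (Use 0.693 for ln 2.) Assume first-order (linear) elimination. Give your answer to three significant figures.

(a) 1790 mg; (b) 599 mg

LD = Vd × C = 138.0 × 13 = 1794 mg
CL = 0.693 × Vd / t½ = 0.693 × 138.0 / 35.1 = 2.725 L/h
D = CL × Css × τ / F = 2.725 × 13 × 12 / 0.71 = 598.7 mg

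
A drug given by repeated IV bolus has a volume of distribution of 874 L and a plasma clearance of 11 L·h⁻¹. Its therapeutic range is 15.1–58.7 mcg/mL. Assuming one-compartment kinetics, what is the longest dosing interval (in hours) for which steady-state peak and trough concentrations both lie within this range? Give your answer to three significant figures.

108 h

k = CL / Vd = 11.00 / 874.0 = 0.01259 h⁻¹
Between IV bolus doses, concentration decays as C = C₀·e^(−kτ), so C_peak/C_trough = e^(kτ).
τ_max = ln(C_peak/C_trough) / k = ln(58.7/15.1) / 0.01259 = 1.358 / 0.01259 = 107.9 h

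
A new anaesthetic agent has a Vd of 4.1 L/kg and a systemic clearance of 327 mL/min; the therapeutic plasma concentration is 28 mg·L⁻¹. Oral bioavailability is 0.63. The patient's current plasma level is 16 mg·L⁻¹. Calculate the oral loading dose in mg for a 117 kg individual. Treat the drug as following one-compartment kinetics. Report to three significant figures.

9140 mg

Vd(total) = 117 kg × 4.1 L/kg = 479.7 L
Concentration deficit ΔC = 28 − 16 = 12.00 mg/L
LD = Vd × ΔC / F = 479.7 × 12.00 / 0.63 = 9137 mg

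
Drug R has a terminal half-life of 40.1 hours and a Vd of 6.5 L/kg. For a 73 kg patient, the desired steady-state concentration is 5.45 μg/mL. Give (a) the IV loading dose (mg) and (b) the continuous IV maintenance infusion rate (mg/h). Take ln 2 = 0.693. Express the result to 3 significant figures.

(a) 2590 mg; (b) 44.7 mg/h

Total Vd = 6.5 × 73 = 474.5 L
LD = Vd × C = 474.5 × 5.45 = 2586 mg
CL = 0.693 × Vd / t½ = 0.693 × 474.5 / 40.1 = 8.200 L/h
Infusion rate = CL × Css = 8.200 × 5.45 = 44.69 mg/h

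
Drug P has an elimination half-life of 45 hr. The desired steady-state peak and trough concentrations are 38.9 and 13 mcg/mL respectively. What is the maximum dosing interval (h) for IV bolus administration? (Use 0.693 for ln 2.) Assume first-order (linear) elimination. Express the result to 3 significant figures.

71.2 h

k = 0.693 / t½ = 0.693 / 45 = 0.01540 h⁻¹
Between IV bolus doses, concentration decays as C = C₀·e^(−kτ), so C_peak/C_trough = e^(kτ).
τ_max = ln(C_peak/C_trough) / k = ln(38.9/13) / 0.01540 = 1.096 / 0.01540 = 71.17 h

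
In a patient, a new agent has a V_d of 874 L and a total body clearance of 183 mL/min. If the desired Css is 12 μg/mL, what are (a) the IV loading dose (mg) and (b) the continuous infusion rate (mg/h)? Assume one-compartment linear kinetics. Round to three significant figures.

(a) 10500 mg; (b) 132 mg/h

Loading: fill Vd to C_target → 874.0 L × 12 mg/L = 10490 mg
CL = 183 mL/min × 60/1000 = 10.98 L/h
Maintenance: replace elimination → rate = CL × Css = 10.98 × 12 = 131.8 mg/h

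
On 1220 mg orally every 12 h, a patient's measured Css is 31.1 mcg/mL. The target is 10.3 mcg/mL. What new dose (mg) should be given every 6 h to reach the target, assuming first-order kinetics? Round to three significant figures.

202 mg

With linear kinetics, Css is proportional to dose rate (D/τ) at fixed clearance.
D₂ = D₁ × (Css,target / Css,current) × (τ₂/τ₁) = 1220 × (10.3/31.1) × (6/12) = 202.0 mg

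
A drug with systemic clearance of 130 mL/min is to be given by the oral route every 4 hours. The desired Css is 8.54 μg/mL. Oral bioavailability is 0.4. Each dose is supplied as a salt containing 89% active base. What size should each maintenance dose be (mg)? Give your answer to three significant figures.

CL = 130 mL/min = 130 × 0.06 = 7.800 L/h
At steady state, dose per interval replaces the amount cleared in that interval: F·S·D/τ = CL·Css.
D = CL × Css × τ / F / S = 7.800 × 8.54 × 4 / 0.4 / 0.89 = 748.4 mg

748 mg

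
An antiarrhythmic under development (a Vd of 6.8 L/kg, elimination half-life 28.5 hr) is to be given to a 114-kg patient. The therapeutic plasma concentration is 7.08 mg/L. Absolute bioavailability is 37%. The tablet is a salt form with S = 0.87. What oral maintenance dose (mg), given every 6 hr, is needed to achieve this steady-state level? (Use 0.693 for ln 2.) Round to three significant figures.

2490 mg

Total Vd = 6.8 × 114 = 775.2 L
CL = ln 2 · Vd / t½ = 0.693 × 775.2 / 28.5 = 18.85 L/h
D = CL × Css × τ / F / S = 18.85 × 7.08 × 6 / 0.37 / 0.87 = 2488 mg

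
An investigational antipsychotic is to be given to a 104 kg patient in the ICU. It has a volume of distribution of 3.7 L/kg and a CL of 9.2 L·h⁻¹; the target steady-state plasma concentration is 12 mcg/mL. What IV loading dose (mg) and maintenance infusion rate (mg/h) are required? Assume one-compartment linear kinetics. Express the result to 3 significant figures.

Total Vd = 3.7 × 104 = 384.8 L
LD = Vd · C_target = 384.8 × 12 = 4618 mg
Maintenance infusion rate = CL × Css = 9.200 × 12 = 110.4 mg/h

(a) 4620 mg; (b) 110 mg/h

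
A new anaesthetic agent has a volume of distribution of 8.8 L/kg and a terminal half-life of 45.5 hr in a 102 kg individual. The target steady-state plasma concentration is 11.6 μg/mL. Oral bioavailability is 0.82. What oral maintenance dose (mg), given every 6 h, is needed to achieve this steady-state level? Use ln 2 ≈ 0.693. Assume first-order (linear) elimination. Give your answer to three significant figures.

1160 mg

Vd = 8.8 L/kg × 102 kg = 897.6 L
CL = 0.693 × Vd / t½ = 0.693 × 897.6 / 45.5 = 13.67 L/h
D = CL × Css × τ / F = 13.67 × 11.6 × 6 / 0.82 = 1160 mg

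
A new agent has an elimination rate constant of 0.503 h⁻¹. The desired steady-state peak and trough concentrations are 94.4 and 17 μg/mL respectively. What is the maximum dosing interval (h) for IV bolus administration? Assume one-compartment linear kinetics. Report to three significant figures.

Between IV bolus doses, concentration decays as C = C₀·e^(−kτ), so C_peak/C_trough = e^(kτ).
τ_max = ln(C_peak/C_trough) / k = ln(94.4/17) / 0.5030 = 1.714 / 0.5030 = 3.408 h

3.41 h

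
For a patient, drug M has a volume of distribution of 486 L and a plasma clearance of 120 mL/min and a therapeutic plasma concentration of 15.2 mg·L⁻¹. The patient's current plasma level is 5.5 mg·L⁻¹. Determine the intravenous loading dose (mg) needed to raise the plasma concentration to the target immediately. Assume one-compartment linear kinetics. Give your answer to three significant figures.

Loading dose depends on Vd (not clearance): it fills the distribution volume.
Concentration deficit ΔC = 15.2 − 5.5 = 9.700 mg/L
LD = Vd × ΔC = 486.0 × 9.700 = 4714 mg

4710 mg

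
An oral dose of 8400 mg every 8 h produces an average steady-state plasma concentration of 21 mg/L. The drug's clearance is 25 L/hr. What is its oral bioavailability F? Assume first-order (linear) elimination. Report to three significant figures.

F·D/τ = CL·Css at steady state → F = CL·Css·τ / D.
F = 25 × 21 × 8 / 8400 = 0.500

0.500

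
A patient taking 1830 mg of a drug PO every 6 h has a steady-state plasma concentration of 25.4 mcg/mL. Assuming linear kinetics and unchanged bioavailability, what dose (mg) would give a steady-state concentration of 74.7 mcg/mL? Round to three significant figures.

For first-order elimination, Css ∝ F·D/(CL·τ); F and CL are unchanged, so Css ∝ D/τ.
D₂ = D₁ × (Css,target / Css,current) = 1830 × 74.7/25.4 = 5382 mg

5380 mg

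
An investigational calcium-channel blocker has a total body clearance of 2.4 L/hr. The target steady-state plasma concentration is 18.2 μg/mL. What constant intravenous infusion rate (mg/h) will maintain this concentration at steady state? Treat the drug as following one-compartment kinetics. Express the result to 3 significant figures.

Rate = CL × Css = 2.400 × 18.2 = 43.68 mg/h

43.7 mg/h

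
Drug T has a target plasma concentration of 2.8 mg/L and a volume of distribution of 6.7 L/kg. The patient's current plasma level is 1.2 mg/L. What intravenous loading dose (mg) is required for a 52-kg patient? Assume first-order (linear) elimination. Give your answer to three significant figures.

557 mg

Total Vd = 6.7 × 52 = 348.4 L
The loading dose fills Vd to the target concentration.
Concentration deficit ΔC = 2.8 − 1.2 = 1.600 mg/L
LD = Vd × ΔC = 348.4 × 1.600 = 557.4 mg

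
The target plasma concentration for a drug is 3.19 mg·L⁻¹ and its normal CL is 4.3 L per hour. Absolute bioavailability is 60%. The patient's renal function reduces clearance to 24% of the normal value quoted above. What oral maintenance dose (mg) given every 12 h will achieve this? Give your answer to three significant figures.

65.8 mg

Patient clearance = 0.24 × 4.300 = 1.032 L/h
At steady state, dose per interval replaces the amount cleared in that interval: F·D/τ = CL·Css.
D = CL × Css × τ / F = 1.032 × 3.19 × 12 / 0.6 = 65.84 mg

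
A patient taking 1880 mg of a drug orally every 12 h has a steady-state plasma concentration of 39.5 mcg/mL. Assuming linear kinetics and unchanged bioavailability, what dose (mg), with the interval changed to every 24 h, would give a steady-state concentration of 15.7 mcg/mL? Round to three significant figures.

1490 mg

With linear kinetics, Css is proportional to dose rate (D/τ) at fixed clearance.
D₂ = D₁ × (Css,target / Css,current) × (τ₂/τ₁) = 1880 × (15.7/39.5) × (24/12) = 1494 mg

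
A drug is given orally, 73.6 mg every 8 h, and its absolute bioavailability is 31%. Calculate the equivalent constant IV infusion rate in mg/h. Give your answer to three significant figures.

Equivalent systemic input: infusion rate = F·D/τ.
Rate = 0.31 × 73.6 / 8 = 2.852 mg/h

2.85 mg/h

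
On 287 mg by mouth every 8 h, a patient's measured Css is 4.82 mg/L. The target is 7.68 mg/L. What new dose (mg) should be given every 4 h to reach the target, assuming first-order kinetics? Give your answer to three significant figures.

For first-order elimination, Css ∝ F·D/(CL·τ); F and CL are unchanged, so Css ∝ D/τ.
D₂ = D₁ × (Css,target / Css,current) × (τ₂/τ₁) = 287 × (7.68/4.82) × (4/8) = 228.6 mg

229 mg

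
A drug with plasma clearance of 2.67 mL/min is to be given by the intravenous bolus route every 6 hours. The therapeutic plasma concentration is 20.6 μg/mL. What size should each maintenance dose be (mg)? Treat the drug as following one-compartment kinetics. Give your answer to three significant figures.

Convert clearance: 2.67 mL/min × 60 min/h ÷ 1000 mL/L = 0.1602 L/h
At steady state, dose per interval replaces the amount cleared in that interval: D/τ = CL·Css.
D = CL × Css × τ = 0.1602 × 20.6 × 6 = 19.80 mg

19.8 mg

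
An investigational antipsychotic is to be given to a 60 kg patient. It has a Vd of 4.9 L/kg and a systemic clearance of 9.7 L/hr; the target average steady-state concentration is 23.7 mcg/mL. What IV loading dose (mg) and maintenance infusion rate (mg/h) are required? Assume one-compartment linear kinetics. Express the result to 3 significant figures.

Vd(total) = 60 kg × 4.9 L/kg = 294.0 L
Loading: fill Vd to C_target → 294.0 L × 23.7 mg/L = 6968 mg
Infusion rate = 9.700 L/h × 23.7 mg/L = 229.9 mg/h

(a) 6970 mg; (b) 230 mg/h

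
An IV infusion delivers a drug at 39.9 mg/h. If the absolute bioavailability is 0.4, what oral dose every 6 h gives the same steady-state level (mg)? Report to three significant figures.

599 mg

To maintain the same Css, the systemic dosing rate must be unchanged: F·D/τ = infusion rate.
D = rate × τ / F = 39.9 × 6 / 0.4 = 598.5 mg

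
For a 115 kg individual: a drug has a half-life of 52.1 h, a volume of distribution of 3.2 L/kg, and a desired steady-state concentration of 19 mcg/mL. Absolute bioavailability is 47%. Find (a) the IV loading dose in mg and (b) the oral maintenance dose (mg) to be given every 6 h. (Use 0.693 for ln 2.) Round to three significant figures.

Total Vd = 3.2 × 115 = 368.0 L
LD = Vd × C = 368.0 × 19 = 6992 mg
CL = 0.693 × Vd / t½ = 0.693 × 368.0 / 52.1 = 4.895 L/h
D = CL × Css × τ / F = 4.895 × 19 × 6 / 0.47 = 1187 mg

(a) 6990 mg; (b) 1190 mg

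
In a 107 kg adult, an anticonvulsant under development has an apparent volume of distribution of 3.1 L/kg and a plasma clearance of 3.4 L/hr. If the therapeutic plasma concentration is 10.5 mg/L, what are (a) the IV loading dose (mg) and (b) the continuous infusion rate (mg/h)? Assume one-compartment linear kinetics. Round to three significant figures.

(a) 3480 mg; (b) 35.7 mg/h

Vd = 3.1 L/kg × 107 kg = 331.7 L
Loading: fill Vd to C_target → 331.7 L × 10.5 mg/L = 3483 mg
Infusion rate = 3.400 L/h × 10.5 mg/L = 35.70 mg/h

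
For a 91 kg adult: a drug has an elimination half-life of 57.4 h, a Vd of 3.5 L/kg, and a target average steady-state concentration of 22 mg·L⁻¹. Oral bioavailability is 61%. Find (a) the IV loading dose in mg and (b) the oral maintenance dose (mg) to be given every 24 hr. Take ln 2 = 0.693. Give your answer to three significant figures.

Vd(total) = 91 kg × 3.5 L/kg = 318.5 L
LD = Vd × C = 318.5 × 22 = 7007 mg
CL = 0.693 × Vd / t½ = 0.693 × 318.5 / 57.4 = 3.845 L/h
D = CL × Css × τ / F = 3.845 × 22 × 24 / 0.61 = 3328 mg

(a) 7010 mg; (b) 3330 mg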